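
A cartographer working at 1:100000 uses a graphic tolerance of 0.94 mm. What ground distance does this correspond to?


ground = 0.94 mm * 100000 / 1000 = 94.0 m

94.0 m


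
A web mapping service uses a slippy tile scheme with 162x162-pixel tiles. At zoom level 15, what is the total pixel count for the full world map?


tiles per axis = 2^15 = 32768
total tiles = 32768^2 = 1073741824
pixels per axis = 32768 * 162 = 5308416
total pixels = 5308416^2 = 28179280429056

28179280429056 pixels


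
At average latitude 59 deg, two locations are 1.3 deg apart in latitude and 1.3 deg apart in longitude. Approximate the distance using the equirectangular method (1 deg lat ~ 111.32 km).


dlat_km = 1.3 * 111.32 = 144.716
dlon_km = 1.3 * 111.32 * cos(59) ≈ 74.534
dist = sqrt(144.716^2 + 74.534^2) ≈ 162.8 km

162.8 km


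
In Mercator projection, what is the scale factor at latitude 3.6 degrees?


SF = 1 / cos(3.6) = 1 / 0.998027 = 1.002

1.002


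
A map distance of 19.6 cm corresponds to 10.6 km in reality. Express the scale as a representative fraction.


ground = 10.6 km = 1060000 cm; RF denominator = ground / map = 1060000 / 19.6 ≈ 54082; RF = 1:54082

1:54082


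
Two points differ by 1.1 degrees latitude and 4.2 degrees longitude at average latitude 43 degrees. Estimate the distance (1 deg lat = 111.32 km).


dlat_km = 1.1 * 111.32 = 122.452
dlon_km = 4.2 * 111.32 * cos(43) ≈ 341.94
dist = sqrt(122.452^2 + 341.94^2) ≈ 363.2 km

363.2 km


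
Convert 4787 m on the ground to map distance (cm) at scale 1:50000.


map_cm = 4787 * 100 / 50000 = 9.574 cm ≈ 9.57 cm

9.57 cm


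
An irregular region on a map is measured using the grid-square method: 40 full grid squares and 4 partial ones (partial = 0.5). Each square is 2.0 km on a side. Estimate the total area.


effective squares = 40 + 4 * 0.5 = 42.0
area = 42.0 * 4.0 = 168.0 km^2

168.0 km^2


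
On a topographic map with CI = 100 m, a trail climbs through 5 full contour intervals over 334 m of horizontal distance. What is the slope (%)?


elevation change = 5 * 100 = 500 m
slope = 500 / 334 * 100 = 149.7%

149.7%


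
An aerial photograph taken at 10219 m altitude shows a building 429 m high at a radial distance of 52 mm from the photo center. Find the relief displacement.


d = h * r / H = 429 * 52 / 10219 = 2.18 mm

2.18 mm


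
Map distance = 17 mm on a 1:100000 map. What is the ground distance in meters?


ground = 17 mm * 100000 / 1000 = 1700.0 m

1700.0 m


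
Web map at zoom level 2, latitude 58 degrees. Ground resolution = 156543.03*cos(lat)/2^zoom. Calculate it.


res = 156543.03 * cos(58) / 2^2 = 156543.03 * 0.52991926 / 4 = 20738.79 m/pixel

20738.79 m/pixel


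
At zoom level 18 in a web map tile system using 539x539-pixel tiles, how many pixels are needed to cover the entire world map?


tiles per axis = 2^18 = 262144
total tiles = 262144^2 = 68719476736
pixels per axis = 262144 * 539 = 141295616
total pixels = 141295616^2 = 19964451100819456

19964451100819456 pixels


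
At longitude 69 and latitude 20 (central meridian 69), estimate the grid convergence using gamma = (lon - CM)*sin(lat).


gamma = (69 - 69) * sin(20) = 0 * 0.34202 = 0.0 degrees

0.0 degrees


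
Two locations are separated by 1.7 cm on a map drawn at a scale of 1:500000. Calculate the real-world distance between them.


ground = 1.7 cm * 500000 / 100 = 8500.0 m = 8.5 km

8.5 km


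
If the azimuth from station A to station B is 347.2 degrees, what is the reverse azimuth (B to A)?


back azimuth = (347.2 + 180) mod 360 = 167.2 degrees

167.2 degrees


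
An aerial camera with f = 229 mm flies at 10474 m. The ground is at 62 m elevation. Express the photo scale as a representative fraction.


scale = f / (H - h) = 229 mm / 10412 m = 229 / 10412000 = 1:45467

1:45467


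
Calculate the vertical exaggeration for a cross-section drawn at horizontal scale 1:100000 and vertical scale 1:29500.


VE = horizontal_scale / vertical_scale = 100000 / 29500 ≈ 3.4

3.4x


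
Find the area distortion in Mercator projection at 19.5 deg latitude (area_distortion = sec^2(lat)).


area_distortion = 1/cos^2(19.5) = 1.125

1.125


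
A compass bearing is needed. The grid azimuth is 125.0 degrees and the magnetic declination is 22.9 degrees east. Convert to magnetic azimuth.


magnetic azimuth = grid azimuth - declination (east +ve)
mag_az = 125.0 - 22.9 = 102.1 degrees

102.1 degrees


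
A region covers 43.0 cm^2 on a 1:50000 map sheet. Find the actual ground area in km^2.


ground_area = 43.0 * (50000/100)^2 = 10750000.0 m^2 = 10.75 km^2

10.75 km^2


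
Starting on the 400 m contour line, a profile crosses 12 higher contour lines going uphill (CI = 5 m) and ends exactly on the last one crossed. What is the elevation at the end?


elevation = 400 + 12 * 5 = 460 m

460 m


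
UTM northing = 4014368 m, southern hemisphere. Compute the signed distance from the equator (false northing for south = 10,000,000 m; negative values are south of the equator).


For southern: actual = 4014368 - 10000000 = -5985632 m

-5985632 m


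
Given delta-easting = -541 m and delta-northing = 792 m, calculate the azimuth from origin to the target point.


az = atan2(-541, 792) = -34.3 deg
adjusted to 0-360: 325.7 degrees

325.7 degrees


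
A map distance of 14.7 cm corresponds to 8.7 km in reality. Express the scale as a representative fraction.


ground = 8.7 km = 870000 cm; RF denominator = ground / map = 870000 / 14.7 ≈ 59184; RF = 1:59184

1:59184


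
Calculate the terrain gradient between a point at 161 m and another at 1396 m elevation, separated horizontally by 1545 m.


gradient = (1396 - 161) / 1545 = 1235 / 1545 = 0.7994

0.7994


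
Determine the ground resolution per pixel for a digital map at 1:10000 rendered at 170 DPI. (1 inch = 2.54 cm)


pixel_cm = 2.54 / 170 ≈ 0.014941 cm
ground = pixel_cm * 10000 / 100 = 2.54 * 10000 / (170 * 100) = 25400 / 17000 ≈ 1.49 m

1.49 m


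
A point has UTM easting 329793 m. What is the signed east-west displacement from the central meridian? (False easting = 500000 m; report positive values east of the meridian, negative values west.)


displacement = 329793 - 500000 = -170207 m

-170207 m


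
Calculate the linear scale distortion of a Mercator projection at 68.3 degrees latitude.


SF = 1 / cos(68.3) = 1 / 0.369747 = 2.705

2.705


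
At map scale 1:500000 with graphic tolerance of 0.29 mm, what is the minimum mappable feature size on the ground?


ground = 0.29 mm * 500000 / 1000 = 145.0 m

145.0 m


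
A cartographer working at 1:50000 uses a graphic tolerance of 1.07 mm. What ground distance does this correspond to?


ground = 1.07 mm * 50000 / 1000 = 53.5 m

53.5 m


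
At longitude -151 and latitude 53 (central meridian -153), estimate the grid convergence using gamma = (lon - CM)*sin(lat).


gamma = (-151 - -153) * sin(53) = 2 * 0.798636 = 1.597 degrees

1.597 degrees


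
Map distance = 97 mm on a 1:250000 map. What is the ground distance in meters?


ground = 97 mm * 250000 / 1000 = 24250.0 m

24250.0 m


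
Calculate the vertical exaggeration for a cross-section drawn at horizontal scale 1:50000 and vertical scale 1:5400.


VE = horizontal_scale / vertical_scale = 50000 / 5400 ≈ 9.3

9.3x


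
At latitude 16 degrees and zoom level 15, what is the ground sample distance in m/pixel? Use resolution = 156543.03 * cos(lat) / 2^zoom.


res = 156543.03 * cos(16) / 2^15 = 156543.03 * 0.9612617 / 32768 = 4.59 m/pixel

4.59 m/pixel


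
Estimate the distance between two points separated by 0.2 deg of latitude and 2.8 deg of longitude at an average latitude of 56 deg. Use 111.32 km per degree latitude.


dlat_km = 0.2 * 111.32 = 22.264
dlon_km = 2.8 * 111.32 * cos(56) ≈ 174.298
dist = sqrt(22.264^2 + 174.298^2) ≈ 175.7 km

175.7 km


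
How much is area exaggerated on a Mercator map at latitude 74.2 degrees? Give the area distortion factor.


area_distortion = 1/cos^2(74.2) = 13.489

13.489


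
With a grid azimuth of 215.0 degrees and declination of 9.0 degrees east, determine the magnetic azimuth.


magnetic azimuth = grid azimuth - declination (east +ve)
mag_az = 215.0 - 9.0 = 206.0 degrees

206.0 degrees


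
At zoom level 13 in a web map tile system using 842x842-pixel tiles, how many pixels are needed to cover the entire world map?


tiles per axis = 2^13 = 8192
total tiles = 8192^2 = 67108864
pixels per axis = 8192 * 842 = 6897664
total pixels = 6897664^2 = 47577768656896

47577768656896 pixels


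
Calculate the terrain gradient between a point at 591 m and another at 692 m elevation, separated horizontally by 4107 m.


gradient = (692 - 591) / 4107 = 101 / 4107 = 0.0246

0.0246


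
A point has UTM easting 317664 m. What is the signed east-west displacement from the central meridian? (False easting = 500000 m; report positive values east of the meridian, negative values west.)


displacement = 317664 - 500000 = -182336 m

-182336 m


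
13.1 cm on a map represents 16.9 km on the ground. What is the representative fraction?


ground = 16.9 km = 1690000 cm; RF denominator = ground / map = 1690000 / 13.1 ≈ 129008; RF = 1:129008

1:129008


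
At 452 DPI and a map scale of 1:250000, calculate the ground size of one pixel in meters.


pixel_cm = 2.54 / 452 ≈ 0.005619 cm
ground = pixel_cm * 250000 / 100 = 2.54 * 250000 / (452 * 100) = 635000 / 45200 ≈ 14.05 m

14.05 m


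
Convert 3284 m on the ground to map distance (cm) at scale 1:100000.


map_cm = 3284 * 100 / 100000 = 3.284 cm ≈ 3.28 cm

3.28 cm


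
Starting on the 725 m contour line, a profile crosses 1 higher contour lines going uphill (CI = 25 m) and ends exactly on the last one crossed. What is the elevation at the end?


elevation = 725 + 1 * 25 = 750 m

750 m


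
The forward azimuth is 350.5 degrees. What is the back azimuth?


back azimuth = (350.5 + 180) mod 360 = 170.5 degrees

170.5 degrees


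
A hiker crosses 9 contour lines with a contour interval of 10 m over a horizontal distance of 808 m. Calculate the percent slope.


elevation change = 9 * 10 = 90 m
slope = 90 / 808 * 100 = 11.1%

11.1%


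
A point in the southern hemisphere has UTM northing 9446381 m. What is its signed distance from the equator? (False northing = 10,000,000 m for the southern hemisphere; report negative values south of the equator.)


For southern: actual = 9446381 - 10000000 = -553619 m

-553619 m


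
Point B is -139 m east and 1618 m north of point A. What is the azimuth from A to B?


az = atan2(-139, 1618) = -4.9 deg
adjusted to 0-360: 355.1 degrees

355.1 degrees


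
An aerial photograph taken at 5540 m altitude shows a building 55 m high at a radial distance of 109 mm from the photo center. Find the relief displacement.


d = h * r / H = 55 * 109 / 5540 = 1.08 mm

1.08 mm


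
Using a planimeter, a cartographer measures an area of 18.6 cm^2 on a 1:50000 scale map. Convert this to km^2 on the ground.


ground_area = 18.6 * (50000/100)^2 = 4650000.0 m^2 = 4.65 km^2

4.65 km^2


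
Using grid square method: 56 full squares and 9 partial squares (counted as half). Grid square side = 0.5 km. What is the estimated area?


effective squares = 56 + 9 * 0.5 = 60.5
area = 60.5 * 0.25 = 15.125 km^2

15.125 km^2


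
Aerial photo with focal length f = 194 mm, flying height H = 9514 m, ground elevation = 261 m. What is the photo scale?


scale = f / (H - h) = 194 mm / 9253 m = 194 / 9253000 = 1:47696

1:47696


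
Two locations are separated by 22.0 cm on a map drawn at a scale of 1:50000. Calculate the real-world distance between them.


ground = 22.0 cm * 50000 / 100 = 11000.0 m = 11.0 km

11.0 km


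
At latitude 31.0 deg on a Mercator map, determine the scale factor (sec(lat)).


SF = 1 / cos(31.0) = 1 / 0.857167 = 1.167

1.167


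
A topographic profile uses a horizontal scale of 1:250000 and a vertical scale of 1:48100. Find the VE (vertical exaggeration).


VE = horizontal_scale / vertical_scale = 250000 / 48100 ≈ 5.2

5.2x


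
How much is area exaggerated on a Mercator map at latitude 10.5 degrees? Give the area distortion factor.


area_distortion = 1/cos^2(10.5) = 1.034

1.034


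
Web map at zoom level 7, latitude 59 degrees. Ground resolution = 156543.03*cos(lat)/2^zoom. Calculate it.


res = 156543.03 * cos(59) / 2^7 = 156543.03 * 0.51503807 / 128 = 629.89 m/pixel

629.89 m/pixel


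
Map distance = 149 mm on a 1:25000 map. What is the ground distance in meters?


ground = 149 mm * 25000 / 1000 = 3725.0 m

3725.0 m


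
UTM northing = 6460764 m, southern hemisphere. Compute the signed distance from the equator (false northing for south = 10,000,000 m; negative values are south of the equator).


For southern: actual = 6460764 - 10000000 = -3539236 m

-3539236 m


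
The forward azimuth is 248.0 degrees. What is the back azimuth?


back azimuth = (248.0 + 180) mod 360 = 68.0 degrees

68.0 degrees


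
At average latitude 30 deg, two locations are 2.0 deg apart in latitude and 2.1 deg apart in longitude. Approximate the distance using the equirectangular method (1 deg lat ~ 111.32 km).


dlat_km = 2.0 * 111.32 = 222.64
dlon_km = 2.1 * 111.32 * cos(30) ≈ 202.452
dist = sqrt(222.64^2 + 202.452^2) ≈ 300.9 km

300.9 km


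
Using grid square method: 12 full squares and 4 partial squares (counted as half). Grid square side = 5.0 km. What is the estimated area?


effective squares = 12 + 4 * 0.5 = 14.0
area = 14.0 * 25.0 = 350.0 km^2

350.0 km^2


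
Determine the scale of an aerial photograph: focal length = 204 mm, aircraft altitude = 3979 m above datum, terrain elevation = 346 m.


scale = f / (H - h) = 204 mm / 3633 m = 204 / 3633000 = 1:17809

1:17809


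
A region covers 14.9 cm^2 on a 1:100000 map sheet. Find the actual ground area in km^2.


ground_area = 14.9 * (100000/100)^2 = 14900000.0 m^2 = 14.9 km^2

14.9 km^2


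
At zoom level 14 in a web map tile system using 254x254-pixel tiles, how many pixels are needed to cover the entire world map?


tiles per axis = 2^14 = 16384
total tiles = 16384^2 = 268435456
pixels per axis = 16384 * 254 = 4161536
total pixels = 4161536^2 = 17318381879296

17318381879296 pixels


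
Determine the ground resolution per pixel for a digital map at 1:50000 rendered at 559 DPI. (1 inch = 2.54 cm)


pixel_cm = 2.54 / 559 ≈ 0.004544 cm
ground = pixel_cm * 50000 / 100 = 2.54 * 50000 / (559 * 100) = 127000 / 55900 ≈ 2.27 m

2.27 m


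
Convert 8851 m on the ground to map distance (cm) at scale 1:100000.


map_cm = 8851 * 100 / 100000 = 8.851 cm ≈ 8.85 cm

8.85 cm


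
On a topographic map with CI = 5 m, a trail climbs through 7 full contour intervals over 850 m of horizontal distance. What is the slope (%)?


elevation change = 7 * 5 = 35 m
slope = 35 / 850 * 100 = 4.1%

4.1%


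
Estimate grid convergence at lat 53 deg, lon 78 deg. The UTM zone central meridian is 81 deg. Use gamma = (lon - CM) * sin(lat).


gamma = (78 - 81) * sin(53) = -3 * 0.798636 = -2.396 degrees

-2.396 degrees


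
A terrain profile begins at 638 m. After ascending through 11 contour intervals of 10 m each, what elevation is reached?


elevation = 638 + 11 * 10 = 748 m

748 m


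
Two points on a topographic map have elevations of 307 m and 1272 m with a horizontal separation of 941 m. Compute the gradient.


gradient = (1272 - 307) / 941 = 965 / 941 = 1.0255

1.0255


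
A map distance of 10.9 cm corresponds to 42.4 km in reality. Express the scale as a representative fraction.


ground = 42.4 km = 4240000 cm; RF denominator = ground / map = 4240000 / 10.9 ≈ 388991; RF = 1:388991

1:388991


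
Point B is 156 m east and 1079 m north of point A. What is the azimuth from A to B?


az = atan2(156, 1079) = 8.2 deg
adjusted to 0-360: 8.2 degrees

8.2 degrees


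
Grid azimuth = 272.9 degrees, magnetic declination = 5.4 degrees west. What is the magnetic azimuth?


magnetic azimuth = grid azimuth - declination (east +ve)
mag_az = 272.9 - -5.4 = 278.3 degrees

278.3 degrees


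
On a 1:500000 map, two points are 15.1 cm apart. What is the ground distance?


ground = 15.1 cm * 500000 / 100 = 75500.0 m = 75.5 km

75.5 km


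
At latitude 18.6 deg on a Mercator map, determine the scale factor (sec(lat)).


SF = 1 / cos(18.6) = 1 / 0.947768 = 1.055

1.055


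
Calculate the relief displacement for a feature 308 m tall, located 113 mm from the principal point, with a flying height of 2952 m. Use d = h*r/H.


d = h * r / H = 308 * 113 / 2952 = 11.79 mm

11.79 mm


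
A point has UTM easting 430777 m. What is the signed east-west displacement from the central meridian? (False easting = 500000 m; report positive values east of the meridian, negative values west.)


displacement = 430777 - 500000 = -69223 m

-69223 m


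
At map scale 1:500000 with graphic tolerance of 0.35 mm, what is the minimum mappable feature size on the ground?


ground = 0.35 mm * 500000 / 1000 = 175.0 m

175.0 m


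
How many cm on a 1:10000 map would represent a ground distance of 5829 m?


map_cm = 5829 * 100 / 10000 = 58.29 cm

58.29 cm


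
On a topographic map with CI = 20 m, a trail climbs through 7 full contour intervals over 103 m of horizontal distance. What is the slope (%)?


elevation change = 7 * 20 = 140 m
slope = 140 / 103 * 100 = 135.9%

135.9%


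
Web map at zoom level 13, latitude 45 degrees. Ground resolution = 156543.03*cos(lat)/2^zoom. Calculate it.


res = 156543.03 * cos(45) / 2^13 = 156543.03 * 0.70710678 / 8192 = 13.51 m/pixel

13.51 m/pixel


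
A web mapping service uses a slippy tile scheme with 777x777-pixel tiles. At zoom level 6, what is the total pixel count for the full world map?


tiles per axis = 2^6 = 64
total tiles = 64^2 = 4096
pixels per axis = 64 * 777 = 49728
total pixels = 49728^2 = 2472873984

2472873984 pixels


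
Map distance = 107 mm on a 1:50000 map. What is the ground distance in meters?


ground = 107 mm * 50000 / 1000 = 5350.0 m

5350.0 m


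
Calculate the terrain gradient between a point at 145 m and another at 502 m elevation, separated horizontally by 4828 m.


gradient = (502 - 145) / 4828 = 357 / 4828 = 0.0739

0.0739


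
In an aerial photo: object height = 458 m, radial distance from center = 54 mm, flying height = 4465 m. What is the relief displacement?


d = h * r / H = 458 * 54 / 4465 = 5.54 mm

5.54 mm


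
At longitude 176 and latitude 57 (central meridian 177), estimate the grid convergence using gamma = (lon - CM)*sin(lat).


gamma = (176 - 177) * sin(57) = -1 * 0.838671 = -0.839 degrees

-0.839 degrees


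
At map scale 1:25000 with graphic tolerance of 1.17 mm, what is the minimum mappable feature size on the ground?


ground = 1.17 mm * 25000 / 1000 = 29.25 m

29.25 m


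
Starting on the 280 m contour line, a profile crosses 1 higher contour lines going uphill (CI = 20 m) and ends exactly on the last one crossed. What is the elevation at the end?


elevation = 280 + 1 * 20 = 300 m

300 m


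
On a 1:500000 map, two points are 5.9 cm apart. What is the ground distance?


ground = 5.9 cm * 500000 / 100 = 29500.0 m = 29.5 km

29.5 km


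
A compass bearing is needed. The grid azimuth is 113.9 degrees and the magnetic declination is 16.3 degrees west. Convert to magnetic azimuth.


magnetic azimuth = grid azimuth - declination (east +ve)
mag_az = 113.9 - -16.3 = 130.2 degrees

130.2 degrees


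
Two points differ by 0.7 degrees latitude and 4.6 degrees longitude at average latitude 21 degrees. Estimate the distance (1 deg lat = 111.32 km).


dlat_km = 0.7 * 111.32 = 77.924
dlon_km = 4.6 * 111.32 * cos(21) ≈ 478.06
dist = sqrt(77.924^2 + 478.06^2) ≈ 484.4 km

484.4 km


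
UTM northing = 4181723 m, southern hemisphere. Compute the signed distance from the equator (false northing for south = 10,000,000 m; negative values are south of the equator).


For southern: actual = 4181723 - 10000000 = -5818277 m

-5818277 m


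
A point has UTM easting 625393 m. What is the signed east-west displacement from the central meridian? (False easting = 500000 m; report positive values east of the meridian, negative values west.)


displacement = 625393 - 500000 = 125393 m

125393 m


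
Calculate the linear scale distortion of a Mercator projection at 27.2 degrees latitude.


SF = 1 / cos(27.2) = 1 / 0.889416 = 1.124

1.124


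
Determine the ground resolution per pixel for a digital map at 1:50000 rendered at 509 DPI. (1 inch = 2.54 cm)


pixel_cm = 2.54 / 509 ≈ 0.00499 cm
ground = pixel_cm * 50000 / 100 = 2.54 * 50000 / (509 * 100) = 127000 / 50900 ≈ 2.5 m

2.5 m


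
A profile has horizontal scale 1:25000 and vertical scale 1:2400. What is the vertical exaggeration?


VE = horizontal_scale / vertical_scale = 25000 / 2400 ≈ 10.4

10.4x


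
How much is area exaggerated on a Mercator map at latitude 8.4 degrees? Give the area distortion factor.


area_distortion = 1/cos^2(8.4) = 1.022

1.022


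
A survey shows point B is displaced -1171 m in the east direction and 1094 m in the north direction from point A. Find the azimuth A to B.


az = atan2(-1171, 1094) = -46.9 deg
adjusted to 0-360: 313.1 degrees

313.1 degrees


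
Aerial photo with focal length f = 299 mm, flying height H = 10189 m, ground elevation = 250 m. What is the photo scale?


scale = f / (H - h) = 299 mm / 9939 m = 299 / 9939000 = 1:33241

1:33241


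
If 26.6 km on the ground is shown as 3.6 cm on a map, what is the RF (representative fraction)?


ground = 26.6 km = 2660000 cm; RF denominator = ground / map = 2660000 / 3.6 ≈ 738889; RF = 1:738889

1:738889


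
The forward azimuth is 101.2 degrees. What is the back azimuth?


back azimuth = (101.2 + 180) mod 360 = 281.2 degrees

281.2 degrees


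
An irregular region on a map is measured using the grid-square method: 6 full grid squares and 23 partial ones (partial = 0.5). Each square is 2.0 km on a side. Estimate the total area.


effective squares = 6 + 23 * 0.5 = 17.5
area = 17.5 * 4.0 = 70.0 km^2

70.0 km^2


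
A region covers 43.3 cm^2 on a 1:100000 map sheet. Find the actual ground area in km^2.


ground_area = 43.3 * (100000/100)^2 = 43300000.0 m^2 = 43.3 km^2

43.3 km^2


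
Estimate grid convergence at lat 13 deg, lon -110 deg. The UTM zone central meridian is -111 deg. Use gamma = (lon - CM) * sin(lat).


gamma = (-110 - -111) * sin(13) = 1 * 0.224951 = 0.225 degrees

0.225 degrees


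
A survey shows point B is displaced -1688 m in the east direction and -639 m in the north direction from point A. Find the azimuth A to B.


az = atan2(-1688, -639) = -110.7 deg
adjusted to 0-360: 249.3 degrees

249.3 degrees


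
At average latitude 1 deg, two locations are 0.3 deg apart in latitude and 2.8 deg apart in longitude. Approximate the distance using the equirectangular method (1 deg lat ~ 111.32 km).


dlat_km = 0.3 * 111.32 = 33.396
dlon_km = 2.8 * 111.32 * cos(1) ≈ 311.649
dist = sqrt(33.396^2 + 311.649^2) ≈ 313.4 km

313.4 km


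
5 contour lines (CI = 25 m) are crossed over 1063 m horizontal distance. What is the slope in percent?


elevation change = 5 * 25 = 125 m
slope = 125 / 1063 * 100 = 11.8%

11.8%


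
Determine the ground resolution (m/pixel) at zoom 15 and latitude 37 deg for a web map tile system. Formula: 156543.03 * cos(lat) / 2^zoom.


res = 156543.03 * cos(37) / 2^15 = 156543.03 * 0.79863551 / 32768 = 3.82 m/pixel

3.82 m/pixel


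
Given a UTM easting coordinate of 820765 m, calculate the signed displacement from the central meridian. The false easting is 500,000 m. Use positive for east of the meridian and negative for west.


displacement = 820765 - 500000 = 320765 m

320765 m


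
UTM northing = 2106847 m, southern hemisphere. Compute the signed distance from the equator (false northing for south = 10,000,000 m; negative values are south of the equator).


For southern: actual = 2106847 - 10000000 = -7893153 m

-7893153 m


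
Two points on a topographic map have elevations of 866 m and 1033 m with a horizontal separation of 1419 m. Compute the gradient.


gradient = (1033 - 866) / 1419 = 167 / 1419 = 0.1177

0.1177


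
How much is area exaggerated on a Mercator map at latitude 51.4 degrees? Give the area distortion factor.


area_distortion = 1/cos^2(51.4) = 2.569

2.569


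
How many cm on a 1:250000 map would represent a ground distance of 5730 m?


map_cm = 5730 * 100 / 250000 = 2.292 cm ≈ 2.29 cm

2.29 cm


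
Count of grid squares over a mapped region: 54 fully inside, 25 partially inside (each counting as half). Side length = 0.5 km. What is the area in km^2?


effective squares = 54 + 25 * 0.5 = 66.5
area = 66.5 * 0.25 = 16.625 km^2

16.625 km^2


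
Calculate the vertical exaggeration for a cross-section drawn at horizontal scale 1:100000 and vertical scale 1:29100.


VE = horizontal_scale / vertical_scale = 100000 / 29100 ≈ 3.4

3.4x


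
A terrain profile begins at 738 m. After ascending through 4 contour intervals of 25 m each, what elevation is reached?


elevation = 738 + 4 * 25 = 838 m

838 m


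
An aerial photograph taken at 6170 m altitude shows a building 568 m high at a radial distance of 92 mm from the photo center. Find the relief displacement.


d = h * r / H = 568 * 92 / 6170 = 8.47 mm

8.47 mm


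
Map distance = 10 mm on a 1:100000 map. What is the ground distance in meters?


ground = 10 mm * 100000 / 1000 = 1000.0 m

1000.0 m


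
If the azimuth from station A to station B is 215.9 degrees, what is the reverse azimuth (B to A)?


back azimuth = (215.9 + 180) mod 360 = 35.9 degrees

35.9 degrees


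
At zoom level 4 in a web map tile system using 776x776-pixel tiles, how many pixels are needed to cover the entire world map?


tiles per axis = 2^4 = 16
total tiles = 16^2 = 256
pixels per axis = 16 * 776 = 12416
total pixels = 12416^2 = 154157056

154157056 pixels


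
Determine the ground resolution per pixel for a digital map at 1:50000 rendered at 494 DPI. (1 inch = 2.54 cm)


pixel_cm = 2.54 / 494 ≈ 0.005142 cm
ground = pixel_cm * 50000 / 100 = 2.54 * 50000 / (494 * 100) = 127000 / 49400 ≈ 2.57 m

2.57 m


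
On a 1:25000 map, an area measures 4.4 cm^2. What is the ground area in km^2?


ground_area = 4.4 * (25000/100)^2 = 275000.0 m^2 = 0.275 km^2

0.275 km^2


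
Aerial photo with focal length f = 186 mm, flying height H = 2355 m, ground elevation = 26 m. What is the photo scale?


scale = f / (H - h) = 186 mm / 2329 m = 186 / 2329000 = 1:12522

1:12522


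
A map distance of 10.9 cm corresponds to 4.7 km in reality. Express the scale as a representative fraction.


ground = 4.7 km = 470000 cm; RF denominator = ground / map = 470000 / 10.9 ≈ 43119; RF = 1:43119

1:43119


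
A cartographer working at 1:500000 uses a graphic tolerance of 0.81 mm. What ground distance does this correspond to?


ground = 0.81 mm * 500000 / 1000 = 405.0 m

405.0 m


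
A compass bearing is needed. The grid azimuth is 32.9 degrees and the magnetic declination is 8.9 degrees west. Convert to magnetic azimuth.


magnetic azimuth = grid azimuth - declination (east +ve)
mag_az = 32.9 - -8.9 = 41.8 degrees

41.8 degrees


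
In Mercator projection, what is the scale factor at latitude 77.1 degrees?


SF = 1 / cos(77.1) = 1 / 0.22325 = 4.479

4.479


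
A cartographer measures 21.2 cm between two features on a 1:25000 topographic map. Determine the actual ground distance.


ground = 21.2 cm * 25000 / 100 = 5300.0 m = 5.3 km

5.3 km


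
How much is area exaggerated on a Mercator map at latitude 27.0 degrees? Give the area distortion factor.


area_distortion = 1/cos^2(27.0) = 1.26

1.26


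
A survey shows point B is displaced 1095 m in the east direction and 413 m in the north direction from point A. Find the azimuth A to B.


az = atan2(1095, 413) = 69.3 deg
adjusted to 0-360: 69.3 degrees

69.3 degrees


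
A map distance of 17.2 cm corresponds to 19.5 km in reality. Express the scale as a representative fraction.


ground = 19.5 km = 1950000 cm; RF denominator = ground / map = 1950000 / 17.2 ≈ 113372; RF = 1:113372

1:113372


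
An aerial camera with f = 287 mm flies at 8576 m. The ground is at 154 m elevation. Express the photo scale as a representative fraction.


scale = f / (H - h) = 287 mm / 8422 m = 287 / 8422000 = 1:29345

1:29345


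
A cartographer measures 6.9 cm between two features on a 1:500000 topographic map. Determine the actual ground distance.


ground = 6.9 cm * 500000 / 100 = 34500.0 m = 34.5 km

34.5 km


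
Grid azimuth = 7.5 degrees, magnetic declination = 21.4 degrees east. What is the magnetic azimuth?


magnetic azimuth = grid azimuth - declination (east +ve)
mag_az = 7.5 - 21.4 = 346.1 degrees

346.1 degrees


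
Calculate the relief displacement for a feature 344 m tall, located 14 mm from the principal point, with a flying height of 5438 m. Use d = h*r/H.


d = h * r / H = 344 * 14 / 5438 = 0.89 mm

0.89 mm


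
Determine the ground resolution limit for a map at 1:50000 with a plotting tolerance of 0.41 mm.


ground = 0.41 mm * 50000 / 1000 = 20.5 m

20.5 m


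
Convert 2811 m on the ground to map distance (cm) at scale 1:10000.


map_cm = 2811 * 100 / 10000 = 28.11 cm

28.11 cm


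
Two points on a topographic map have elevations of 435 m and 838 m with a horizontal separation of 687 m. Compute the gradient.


gradient = (838 - 435) / 687 = 403 / 687 = 0.5866

0.5866


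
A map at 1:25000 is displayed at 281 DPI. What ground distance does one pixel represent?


pixel_cm = 2.54 / 281 ≈ 0.009039 cm
ground = pixel_cm * 25000 / 100 = 2.54 * 25000 / (281 * 100) = 63500 / 28100 ≈ 2.26 m

2.26 m


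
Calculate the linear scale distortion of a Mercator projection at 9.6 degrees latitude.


SF = 1 / cos(9.6) = 1 / 0.985996 = 1.014

1.014


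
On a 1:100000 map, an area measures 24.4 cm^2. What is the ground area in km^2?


ground_area = 24.4 * (100000/100)^2 = 24400000.0 m^2 = 24.4 km^2

24.4 km^2


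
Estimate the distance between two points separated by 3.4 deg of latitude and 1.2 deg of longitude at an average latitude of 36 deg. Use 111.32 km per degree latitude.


dlat_km = 3.4 * 111.32 = 378.488
dlon_km = 1.2 * 111.32 * cos(36) ≈ 108.072
dist = sqrt(378.488^2 + 108.072^2) ≈ 393.6 km

393.6 km


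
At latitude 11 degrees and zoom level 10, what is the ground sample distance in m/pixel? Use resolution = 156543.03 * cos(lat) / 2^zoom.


res = 156543.03 * cos(11) / 2^10 = 156543.03 * 0.98162718 / 1024 = 150.07 m/pixel

150.07 m/pixel


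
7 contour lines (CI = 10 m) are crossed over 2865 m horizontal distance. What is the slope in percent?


elevation change = 7 * 10 = 70 m
slope = 70 / 2865 * 100 = 2.4%

2.4%


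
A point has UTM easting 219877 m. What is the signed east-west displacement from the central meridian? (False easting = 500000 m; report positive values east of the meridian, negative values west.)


displacement = 219877 - 500000 = -280123 m

-280123 m


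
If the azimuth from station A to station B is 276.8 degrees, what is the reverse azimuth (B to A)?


back azimuth = (276.8 + 180) mod 360 = 96.8 degrees

96.8 degrees


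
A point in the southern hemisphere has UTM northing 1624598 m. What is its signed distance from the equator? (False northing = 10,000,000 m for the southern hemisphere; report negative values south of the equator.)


For southern: actual = 1624598 - 10000000 = -8375402 m

-8375402 m


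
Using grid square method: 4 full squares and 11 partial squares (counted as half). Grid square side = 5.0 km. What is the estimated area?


effective squares = 4 + 11 * 0.5 = 9.5
area = 9.5 * 25.0 = 237.5 km^2

237.5 km^2


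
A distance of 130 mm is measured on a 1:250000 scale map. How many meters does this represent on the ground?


ground = 130 mm * 250000 / 1000 = 32500.0 m

32500.0 m


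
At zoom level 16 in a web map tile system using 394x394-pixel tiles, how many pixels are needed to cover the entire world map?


tiles per axis = 2^16 = 65536
total tiles = 65536^2 = 4294967296
pixels per axis = 65536 * 394 = 25821184
total pixels = 25821184^2 = 666733543161856

666733543161856 pixels


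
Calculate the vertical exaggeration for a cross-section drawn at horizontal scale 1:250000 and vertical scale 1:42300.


VE = horizontal_scale / vertical_scale = 250000 / 42300 ≈ 5.9

5.9x


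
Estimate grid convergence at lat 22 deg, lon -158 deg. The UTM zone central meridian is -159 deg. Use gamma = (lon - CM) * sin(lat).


gamma = (-158 - -159) * sin(22) = 1 * 0.374607 = 0.375 degrees

0.375 degrees


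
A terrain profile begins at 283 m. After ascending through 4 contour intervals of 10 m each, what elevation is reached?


elevation = 283 + 4 * 10 = 323 m

323 m


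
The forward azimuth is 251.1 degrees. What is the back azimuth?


back azimuth = (251.1 + 180) mod 360 = 71.1 degrees

71.1 degrees


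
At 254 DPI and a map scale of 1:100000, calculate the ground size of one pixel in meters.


pixel_cm = 2.54 / 254 = 0.01 cm
ground = pixel_cm * 100000 / 100 = 2.54 * 100000 / (254 * 100) = 254000 / 25400 = 10.0 m

10.0 m


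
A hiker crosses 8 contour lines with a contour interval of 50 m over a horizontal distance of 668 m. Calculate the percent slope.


elevation change = 8 * 50 = 400 m
slope = 400 / 668 * 100 = 59.9%

59.9%


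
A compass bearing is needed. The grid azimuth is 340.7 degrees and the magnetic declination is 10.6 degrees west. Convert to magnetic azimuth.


magnetic azimuth = grid azimuth - declination (east +ve)
mag_az = 340.7 - -10.6 = 351.3 degrees

351.3 degrees


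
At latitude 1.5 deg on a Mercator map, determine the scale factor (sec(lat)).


SF = 1 / cos(1.5) = 1 / 0.999657 = 1.0

1.0


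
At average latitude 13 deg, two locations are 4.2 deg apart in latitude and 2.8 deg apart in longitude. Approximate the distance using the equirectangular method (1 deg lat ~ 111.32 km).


dlat_km = 4.2 * 111.32 = 467.544
dlon_km = 2.8 * 111.32 * cos(13) ≈ 303.707
dist = sqrt(467.544^2 + 303.707^2) ≈ 557.5 km

557.5 km


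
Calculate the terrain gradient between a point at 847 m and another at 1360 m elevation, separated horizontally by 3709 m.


gradient = (1360 - 847) / 3709 = 513 / 3709 = 0.1383

0.1383


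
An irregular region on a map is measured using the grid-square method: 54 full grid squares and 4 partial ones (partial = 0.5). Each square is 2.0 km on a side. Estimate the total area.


effective squares = 54 + 4 * 0.5 = 56.0
area = 56.0 * 4.0 = 224.0 km^2

224.0 km^2


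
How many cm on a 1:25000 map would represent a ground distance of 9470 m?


map_cm = 9470 * 100 / 25000 = 37.88 cm

37.88 cm


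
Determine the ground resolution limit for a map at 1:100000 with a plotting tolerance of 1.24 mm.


ground = 1.24 mm * 100000 / 1000 = 124.0 m

124.0 m


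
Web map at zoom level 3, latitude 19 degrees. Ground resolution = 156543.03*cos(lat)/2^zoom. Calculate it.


res = 156543.03 * cos(19) / 2^3 = 156543.03 * 0.94551858 / 8 = 18501.79 m/pixel

18501.79 m/pixel


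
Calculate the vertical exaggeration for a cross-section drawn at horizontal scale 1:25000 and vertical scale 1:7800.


VE = horizontal_scale / vertical_scale = 25000 / 7800 ≈ 3.2

3.2x


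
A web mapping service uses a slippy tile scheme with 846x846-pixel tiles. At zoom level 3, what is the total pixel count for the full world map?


tiles per axis = 2^3 = 8
total tiles = 8^2 = 64
pixels per axis = 8 * 846 = 6768
total pixels = 6768^2 = 45805824

45805824 pixels


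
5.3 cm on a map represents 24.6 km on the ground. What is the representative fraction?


ground = 24.6 km = 2460000 cm; RF denominator = ground / map = 2460000 / 5.3 ≈ 464151; RF = 1:464151

1:464151


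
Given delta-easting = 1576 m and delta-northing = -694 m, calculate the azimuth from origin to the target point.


az = atan2(1576, -694) = 113.8 deg
adjusted to 0-360: 113.8 degrees

113.8 degrees


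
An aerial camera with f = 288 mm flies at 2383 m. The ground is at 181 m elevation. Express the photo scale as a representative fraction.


scale = f / (H - h) = 288 mm / 2202 m = 288 / 2202000 = 1:7646

1:7646


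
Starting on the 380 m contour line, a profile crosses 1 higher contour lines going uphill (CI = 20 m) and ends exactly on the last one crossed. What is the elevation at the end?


elevation = 380 + 1 * 20 = 400 m

400 m


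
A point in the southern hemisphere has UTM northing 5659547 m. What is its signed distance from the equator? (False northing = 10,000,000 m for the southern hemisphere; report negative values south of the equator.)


For southern: actual = 5659547 - 10000000 = -4340453 m

-4340453 m


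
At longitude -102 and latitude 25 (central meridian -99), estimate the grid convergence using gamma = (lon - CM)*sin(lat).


gamma = (-102 - -99) * sin(25) = -3 * 0.422618 = -1.268 degrees

-1.268 degrees


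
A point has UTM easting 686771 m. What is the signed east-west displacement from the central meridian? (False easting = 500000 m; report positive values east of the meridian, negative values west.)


displacement = 686771 - 500000 = 186771 m

186771 m


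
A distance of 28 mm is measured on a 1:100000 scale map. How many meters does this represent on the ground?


ground = 28 mm * 100000 / 1000 = 2800.0 m

2800.0 m


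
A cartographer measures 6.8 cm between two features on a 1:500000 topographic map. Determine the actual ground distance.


ground = 6.8 cm * 500000 / 100 = 34000.0 m = 34.0 km

34.0 km


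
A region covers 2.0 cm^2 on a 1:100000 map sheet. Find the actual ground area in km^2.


ground_area = 2.0 * (100000/100)^2 = 2000000.0 m^2 = 2.0 km^2

2.0 km^2


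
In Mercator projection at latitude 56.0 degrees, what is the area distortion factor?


area_distortion = 1/cos^2(56.0) = 3.198

3.198


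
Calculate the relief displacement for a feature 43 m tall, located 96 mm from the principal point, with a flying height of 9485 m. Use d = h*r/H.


d = h * r / H = 43 * 96 / 9485 = 0.44 mm

0.44 mm


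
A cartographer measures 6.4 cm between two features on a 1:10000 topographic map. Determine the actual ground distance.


ground = 6.4 cm * 10000 / 100 = 640.0 m

640.0 m


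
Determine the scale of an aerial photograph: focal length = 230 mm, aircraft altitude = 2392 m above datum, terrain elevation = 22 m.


scale = f / (H - h) = 230 mm / 2370 m = 230 / 2370000 = 1:10304

1:10304


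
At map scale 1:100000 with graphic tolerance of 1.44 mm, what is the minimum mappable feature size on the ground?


ground = 1.44 mm * 100000 / 1000 = 144.0 m

144.0 m


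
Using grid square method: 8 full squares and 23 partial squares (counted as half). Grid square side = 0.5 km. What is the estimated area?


effective squares = 8 + 23 * 0.5 = 19.5
area = 19.5 * 0.25 = 4.875 km^2

4.875 km^2


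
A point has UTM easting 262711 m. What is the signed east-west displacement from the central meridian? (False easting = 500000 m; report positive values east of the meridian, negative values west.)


displacement = 262711 - 500000 = -237289 m

-237289 m


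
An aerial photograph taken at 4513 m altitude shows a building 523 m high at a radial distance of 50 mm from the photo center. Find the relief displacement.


d = h * r / H = 523 * 50 / 4513 = 5.79 mm

5.79 mm
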